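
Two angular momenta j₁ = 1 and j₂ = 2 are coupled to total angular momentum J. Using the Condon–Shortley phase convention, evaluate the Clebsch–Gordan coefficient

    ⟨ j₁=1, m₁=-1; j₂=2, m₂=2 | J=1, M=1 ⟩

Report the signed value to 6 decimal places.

j₁+j₂−J=2  J+j₁−j₂=0  J−j₁+j₂=2  j₁+j₂+J+1=5
(j₁±m₁, j₂±m₂, J±M) = (0,2,4,0,2,0)
P² = 48/5
sum k=2..2:
  [2] +1/4 = 1/4
S = 1/4
C² = P²·S² = 3/5 ; C = +0.774597

+0.774597  (= +√(3/5))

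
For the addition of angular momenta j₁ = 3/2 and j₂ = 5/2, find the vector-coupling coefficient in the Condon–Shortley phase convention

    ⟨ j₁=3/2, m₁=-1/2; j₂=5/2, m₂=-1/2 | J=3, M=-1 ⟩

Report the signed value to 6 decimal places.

-0.129099  (= −√(1/60))

triangle: 1!*2!*4!/8! = 48/40320
(j±m)!: 1!*2!*2!*3!*2!*4! = 1152
prefactor² = (2J+1)*Δ*N² = 48/5
  k=0: +1/(0!*1!*2!*2!*0!*2!) = 1/8
  k=1: −1/(1!*0!*1!*1!*1!*3!) = -1/6
Σ = -1/24  ⇒  CG² = 48/5*(-1/24)² = 1/60
CG = −√(1/60) = -0.129099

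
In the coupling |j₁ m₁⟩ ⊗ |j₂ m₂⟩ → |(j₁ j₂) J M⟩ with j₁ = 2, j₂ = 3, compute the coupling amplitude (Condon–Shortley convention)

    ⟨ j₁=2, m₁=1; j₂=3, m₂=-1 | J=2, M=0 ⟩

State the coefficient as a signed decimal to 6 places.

j₁+j₂−J=3  J+j₁−j₂=1  J−j₁+j₂=3  j₁+j₂+J+1=8
(j₁±m₁, j₂±m₂, J±M) = (3,1,2,4,2,2)
P² = 36/7
sum k=0..1:
  [0] +1/12 = 1/12
  [1] −1/4 = -1/4
S = -1/6
C² = P²·S² = 1/7 ; C = -0.377964

-0.377964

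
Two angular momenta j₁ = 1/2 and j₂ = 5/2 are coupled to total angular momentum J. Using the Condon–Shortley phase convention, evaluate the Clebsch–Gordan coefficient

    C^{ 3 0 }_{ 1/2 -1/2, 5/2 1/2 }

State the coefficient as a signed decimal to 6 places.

√[7·0!1!5!/7! · 0!1!3!2!3!3!] = √(72)
  +(−1)^0/∏(0,0,1,3,0,2)! = 1/12  (running 1/12)
⟨..|..⟩ = √(72)·(1/12) = +0.707107

+0.707107  (= +√(1/2))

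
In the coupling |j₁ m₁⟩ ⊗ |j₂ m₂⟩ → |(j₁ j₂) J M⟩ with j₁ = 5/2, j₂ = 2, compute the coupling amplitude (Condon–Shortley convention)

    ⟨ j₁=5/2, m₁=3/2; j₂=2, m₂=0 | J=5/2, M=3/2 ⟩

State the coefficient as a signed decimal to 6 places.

j₁+j₂−J=2  J+j₁−j₂=3  J−j₁+j₂=2  j₁+j₂+J+1=8
(j₁±m₁, j₂±m₂, J±M) = (4,1,2,2,4,1)
P² = 288/35
sum k=0..1:
  [0] +1/8 = 1/8
  [1] −1/6 = -1/6
S = -1/24
C² = P²·S² = 1/70 ; C = -0.119523

-0.119523  (= −√(1/70))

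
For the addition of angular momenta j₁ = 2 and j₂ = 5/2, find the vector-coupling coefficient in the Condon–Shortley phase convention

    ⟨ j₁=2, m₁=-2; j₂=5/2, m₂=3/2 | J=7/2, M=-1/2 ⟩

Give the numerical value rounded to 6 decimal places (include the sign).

triangle: 1!*3!*4!/9! = 144/362880
(j±m)!: 0!*4!*4!*1!*3!*4! = 82944
prefactor² = (2J+1)*Δ*N² = 9216/35
  k=1: −1/(1!*0!*3!*3!*0!*1!) = -1/36
Σ = -1/36  ⇒  CG² = 9216/35*(-1/36)² = 64/315
CG = −√(64/315) = -0.450749

−√(64/315) = -0.450749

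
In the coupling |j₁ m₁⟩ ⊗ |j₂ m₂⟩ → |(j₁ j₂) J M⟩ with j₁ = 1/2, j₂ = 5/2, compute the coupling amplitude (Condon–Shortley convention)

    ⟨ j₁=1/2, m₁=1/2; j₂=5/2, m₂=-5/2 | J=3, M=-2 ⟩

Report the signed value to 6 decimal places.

+√(1/6) ≈ +0.408248

√[7·0!1!5!/7! · 1!0!0!5!1!5!] = √(2400)
  +(−1)^0/∏(0,0,0,0,1,5)! = 1/120  (running 1/120)
⟨..|..⟩ = √(2400)·(1/120) = +0.408248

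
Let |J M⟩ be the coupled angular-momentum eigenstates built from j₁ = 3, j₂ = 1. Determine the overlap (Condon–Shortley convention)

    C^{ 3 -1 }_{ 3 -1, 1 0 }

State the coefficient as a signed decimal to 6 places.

−√(1/12) = -0.288675

j₁+j₂−J=1  J+j₁−j₂=5  J−j₁+j₂=1  j₁+j₂+J+1=8
(j₁±m₁, j₂±m₂, J±M) = (2,4,1,1,2,4)
P² = 48
sum k=0..1:
  [0] +1/24 = 1/24
  [1] −1/12 = -1/12
S = -1/24
C² = P²·S² = 1/12 ; C = -0.288675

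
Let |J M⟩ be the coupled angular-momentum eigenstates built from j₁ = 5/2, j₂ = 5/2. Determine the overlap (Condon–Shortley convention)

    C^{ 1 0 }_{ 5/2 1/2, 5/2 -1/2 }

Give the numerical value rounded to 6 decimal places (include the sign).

√[3·4!1!1!/7! · 3!2!2!3!1!1!] = √(72/35)
  +(−1)^1/∏(1,3,1,1,0,0)! = -1/6  (running -1/6)
  +(−1)^2/∏(2,2,0,0,1,1)! = 1/4  (running 1/12)
⟨..|..⟩ = √(72/35)·(1/12) = +0.119523

+0.119523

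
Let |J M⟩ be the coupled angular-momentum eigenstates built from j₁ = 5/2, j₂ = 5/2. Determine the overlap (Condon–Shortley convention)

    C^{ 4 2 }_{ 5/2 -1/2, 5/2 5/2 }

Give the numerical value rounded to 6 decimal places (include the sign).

√[9·1!4!4!/10! · 2!3!5!0!6!2!] = √(20736/7)
  +(−1)^1/∏(1,0,2,4,2,0)! = -1/96  (running -1/96)
⟨..|..⟩ = √(20736/7)·(-1/96) = -0.566947

−√(9/28) ≈ -0.566947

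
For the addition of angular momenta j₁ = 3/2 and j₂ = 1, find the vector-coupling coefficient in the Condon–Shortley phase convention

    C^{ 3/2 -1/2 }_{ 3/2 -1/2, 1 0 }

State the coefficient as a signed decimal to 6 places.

triangle: 1!*2!*1!/5! = 2/120
(j±m)!: 1!*2!*1!*1!*1!*2! = 4
prefactor² = (2J+1)*Δ*N² = 4/15
  k=0: +1/(0!*1!*2!*1!*0!*0!) = 1/2
  k=1: −1/(1!*0!*1!*0!*1!*1!) = -1
Σ = -1/2  ⇒  CG² = 4/15*(-1/2)² = 1/15
CG = −√(1/15) = -0.258199

−√(1/15) ≈ -0.258199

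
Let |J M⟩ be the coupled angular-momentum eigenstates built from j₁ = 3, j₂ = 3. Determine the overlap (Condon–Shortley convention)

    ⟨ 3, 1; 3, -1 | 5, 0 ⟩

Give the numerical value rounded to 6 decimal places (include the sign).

+√(25/84) ≈ +0.545545

triangle: 1!×5!×5!/12! = 14400/479001600
(j±m)!: 4!×2!×2!×4!×5!×5! = 33177600
prefactor² = (2J+1)×Δ×N² = 76800/7
  k=0: +1/(0!×1!×2!×2!×3!×3!) = 1/144
  k=1: −1/(1!×0!×1!×1!×4!×4!) = -1/576
Σ = 1/192  ⇒  CG² = 76800/7×1/192² = 25/84
CG = +√(25/84) = +0.545545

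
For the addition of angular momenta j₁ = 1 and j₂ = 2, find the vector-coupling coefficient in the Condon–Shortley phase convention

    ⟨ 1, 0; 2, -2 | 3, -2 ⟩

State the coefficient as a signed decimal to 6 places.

j₁+j₂−J=0  J+j₁−j₂=2  J−j₁+j₂=4  j₁+j₂+J+1=7
(j₁±m₁, j₂±m₂, J±M) = (1,1,0,4,1,5)
P² = 192
sum k=0..0:
  [0] +1/24 = 1/24
S = 1/24
C² = P²·S² = 1/3 ; C = +0.577350

+0.577350  (= +√(1/3))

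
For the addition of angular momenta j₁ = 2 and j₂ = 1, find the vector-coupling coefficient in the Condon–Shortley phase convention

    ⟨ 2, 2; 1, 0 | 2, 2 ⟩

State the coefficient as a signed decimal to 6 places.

+√(2/3) = +0.816497

√[5·1!3!1!/6! · 4!0!1!1!4!0!] = √(24)
  +(−1)^0/∏(0,1,0,1,3,0)! = 1/6  (running 1/6)
⟨..|..⟩ = √(24)·(1/6) = +0.816497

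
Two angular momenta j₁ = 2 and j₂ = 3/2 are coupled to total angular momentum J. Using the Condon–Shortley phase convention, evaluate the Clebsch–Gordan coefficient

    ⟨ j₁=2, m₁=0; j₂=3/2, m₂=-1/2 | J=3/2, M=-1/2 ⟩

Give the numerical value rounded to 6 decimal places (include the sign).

j₁+j₂−J=2  J+j₁−j₂=2  J−j₁+j₂=1  j₁+j₂+J+1=6
(j₁±m₁, j₂±m₂, J±M) = (2,2,1,2,1,2)
P² = 16/45
sum k=0..1:
  [0] +1/4 = 1/4
  [1] −1/1 = -1
S = -3/4
C² = P²·S² = 1/5 ; C = -0.447214

-0.447214  (= −√(1/5))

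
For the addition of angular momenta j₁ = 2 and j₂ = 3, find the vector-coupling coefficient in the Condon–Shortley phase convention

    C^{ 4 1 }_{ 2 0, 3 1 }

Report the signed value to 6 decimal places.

-0.327327  (= −√(3/28))

triangle: 1!×3!×5!/10! = 720/3628800
(j±m)!: 2!×2!×4!×2!×5!×3! = 138240
prefactor² = (2J+1)×Δ×N² = 1728/7
  k=0: +1/(0!×1!×2!×4!×1!×1!) = 1/48
  k=1: −1/(1!×0!×1!×3!×2!×2!) = -1/24
Σ = -1/48  ⇒  CG² = 1728/7×(-1/48)² = 3/28
CG = −√(3/28) = -0.327327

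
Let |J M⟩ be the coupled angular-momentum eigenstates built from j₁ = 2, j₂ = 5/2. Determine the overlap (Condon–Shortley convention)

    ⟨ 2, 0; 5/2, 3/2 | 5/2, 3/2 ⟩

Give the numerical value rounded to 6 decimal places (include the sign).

j₁+j₂−J=2  J+j₁−j₂=2  J−j₁+j₂=3  j₁+j₂+J+1=8
(j₁±m₁, j₂±m₂, J±M) = (2,2,4,1,4,1)
P² = 288/35
sum k=1..2:
  [1] −1/6 = -1/6
  [2] +1/8 = 1/8
S = -1/24
C² = P²·S² = 1/70 ; C = -0.119523

−√(1/70) ≈ -0.119523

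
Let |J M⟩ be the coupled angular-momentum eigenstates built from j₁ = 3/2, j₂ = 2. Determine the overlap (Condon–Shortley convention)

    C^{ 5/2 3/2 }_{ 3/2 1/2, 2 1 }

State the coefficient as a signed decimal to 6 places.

√[6·1!2!3!/7! · 2!1!3!1!4!1!] = √(144/35)
  +(−1)^0/∏(0,1,1,3,1,0)! = 1/6  (running 1/6)
  +(−1)^1/∏(1,0,0,2,2,1)! = -1/4  (running -1/12)
⟨..|..⟩ = √(144/35)·(-1/12) = -0.169031

−√(1/35) ≈ -0.169031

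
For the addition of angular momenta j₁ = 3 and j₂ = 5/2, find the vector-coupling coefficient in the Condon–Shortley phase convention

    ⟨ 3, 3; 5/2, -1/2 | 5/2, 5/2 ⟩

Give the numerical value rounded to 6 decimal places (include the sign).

triangle: 3!·3!·2!/9! = 72/362880
(j±m)!: 6!·0!·2!·3!·5!·0! = 1036800
prefactor² = (2J+1)·Δ·N² = 8640/7
  k=0: +1/(0!·3!·0!·2!·3!·0!) = 1/72
Σ = 1/72  ⇒  CG² = 8640/7·1/72² = 5/21
CG = +√(5/21) = +0.487950

+√(5/21) = +0.487950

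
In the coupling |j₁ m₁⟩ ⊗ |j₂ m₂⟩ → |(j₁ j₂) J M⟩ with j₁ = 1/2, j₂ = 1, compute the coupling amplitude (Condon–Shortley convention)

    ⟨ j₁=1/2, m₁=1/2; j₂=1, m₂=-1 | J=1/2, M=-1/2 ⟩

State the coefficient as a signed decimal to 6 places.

+√(2/3) ≈ +0.816497

triangle: 1!·0!·1!/3! = 1/6
(j±m)!: 1!·0!·0!·2!·0!·1! = 2
prefactor² = (2J+1)·Δ·N² = 2/3
  k=0: +1/(0!·1!·0!·0!·0!·1!) = 1
Σ = 1  ⇒  CG² = 2/3·1² = 2/3
CG = +√(2/3) = +0.816497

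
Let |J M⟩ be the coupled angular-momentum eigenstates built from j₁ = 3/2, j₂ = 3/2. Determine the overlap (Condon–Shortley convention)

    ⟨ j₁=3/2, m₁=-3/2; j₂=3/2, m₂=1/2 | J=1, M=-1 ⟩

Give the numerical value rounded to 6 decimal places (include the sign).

+√(3/10) = +0.547723

j₁+j₂−J=2  J+j₁−j₂=1  J−j₁+j₂=1  j₁+j₂+J+1=5
(j₁±m₁, j₂±m₂, J±M) = (0,3,2,1,0,2)
P² = 6/5
sum k=2..2:
  [2] +1/2 = 1/2
S = 1/2
C² = P²·S² = 3/10 ; C = +0.547723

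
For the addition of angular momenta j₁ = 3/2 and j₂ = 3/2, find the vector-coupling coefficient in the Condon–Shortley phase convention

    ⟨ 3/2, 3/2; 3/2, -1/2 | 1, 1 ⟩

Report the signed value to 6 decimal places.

+√(3/10) ≈ +0.547723

triangle: 2!*1!*1!/5! = 2/120
(j±m)!: 3!*0!*1!*2!*2!*0! = 24
prefactor² = (2J+1)*Δ*N² = 6/5
  k=0: +1/(0!*2!*0!*1!*1!*0!) = 1/2
Σ = 1/2  ⇒  CG² = 6/5*1/2² = 3/10
CG = +√(3/10) = +0.547723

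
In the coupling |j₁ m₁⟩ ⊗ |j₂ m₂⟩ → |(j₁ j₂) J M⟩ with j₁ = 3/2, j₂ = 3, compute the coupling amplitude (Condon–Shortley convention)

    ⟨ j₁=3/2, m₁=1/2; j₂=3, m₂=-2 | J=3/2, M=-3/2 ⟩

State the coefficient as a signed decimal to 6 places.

√[4·3!0!3!/7! · 2!1!1!5!0!3!] = √(288/7)
  +(−1)^1/∏(1,2,0,0,0,3)! = -1/12  (running -1/12)
⟨..|..⟩ = √(288/7)·(-1/12) = -0.534522

−√(2/7) ≈ -0.534522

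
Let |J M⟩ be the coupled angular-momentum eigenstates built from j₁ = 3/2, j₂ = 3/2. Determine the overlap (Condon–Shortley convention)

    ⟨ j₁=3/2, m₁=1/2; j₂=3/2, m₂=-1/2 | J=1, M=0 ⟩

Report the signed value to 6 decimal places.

triangle: 2!*1!*1!/5! = 2/120
(j±m)!: 2!*1!*1!*2!*1!*1! = 4
prefactor² = (2J+1)*Δ*N² = 1/5
  k=0: +1/(0!*2!*1!*1!*0!*0!) = 1/2
  k=1: −1/(1!*1!*0!*0!*1!*1!) = -1
Σ = -1/2  ⇒  CG² = 1/5*(-1/2)² = 1/20
CG = −√(1/20) = -0.223607

-0.223607  (= −√(1/20))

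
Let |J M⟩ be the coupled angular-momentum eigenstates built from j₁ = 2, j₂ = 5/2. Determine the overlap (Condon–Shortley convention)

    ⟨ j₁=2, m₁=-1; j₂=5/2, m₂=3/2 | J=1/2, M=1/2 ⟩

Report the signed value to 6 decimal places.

j₁+j₂−J=4  J+j₁−j₂=0  J−j₁+j₂=1  j₁+j₂+J+1=6
(j₁±m₁, j₂±m₂, J±M) = (1,3,4,1,1,0)
P² = 48/5
sum k=3..3:
  [3] −1/6 = -1/6
S = -1/6
C² = P²·S² = 4/15 ; C = -0.516398

-0.516398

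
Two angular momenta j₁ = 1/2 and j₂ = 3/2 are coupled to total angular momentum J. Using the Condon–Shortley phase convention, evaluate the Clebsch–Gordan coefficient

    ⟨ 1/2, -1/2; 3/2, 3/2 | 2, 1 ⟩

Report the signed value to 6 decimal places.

+0.500000  (= +√(1/4))

√[5·0!1!3!/5! · 0!1!3!0!3!1!] = √(9)
  +(−1)^0/∏(0,0,1,3,0,0)! = 1/6  (running 1/6)
⟨..|..⟩ = √(9)·(1/6) = +0.500000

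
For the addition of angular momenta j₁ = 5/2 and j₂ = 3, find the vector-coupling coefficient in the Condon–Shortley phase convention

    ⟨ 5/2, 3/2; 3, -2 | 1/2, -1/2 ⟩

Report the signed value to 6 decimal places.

-0.487950  (= −√(5/21))

triangle: 5!·0!·1!/7! = 120/5040
(j±m)!: 4!·1!·1!·5!·0!·1! = 2880
prefactor² = (2J+1)·Δ·N² = 960/7
  k=1: −1/(1!·4!·0!·0!·0!·1!) = -1/24
Σ = -1/24  ⇒  CG² = 960/7·(-1/24)² = 5/21
CG = −√(5/21) = -0.487950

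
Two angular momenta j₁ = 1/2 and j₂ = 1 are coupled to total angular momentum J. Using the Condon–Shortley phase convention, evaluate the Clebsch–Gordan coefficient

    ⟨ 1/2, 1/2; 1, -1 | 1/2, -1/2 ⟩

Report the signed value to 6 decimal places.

j₁+j₂−J=1  J+j₁−j₂=0  J−j₁+j₂=1  j₁+j₂+J+1=3
(j₁±m₁, j₂±m₂, J±M) = (1,0,0,2,0,1)
P² = 2/3
sum k=0..0:
  [0] +1/1 = 1
S = 1
C² = P²·S² = 2/3 ; C = +0.816497

+0.816497  (= +√(2/3))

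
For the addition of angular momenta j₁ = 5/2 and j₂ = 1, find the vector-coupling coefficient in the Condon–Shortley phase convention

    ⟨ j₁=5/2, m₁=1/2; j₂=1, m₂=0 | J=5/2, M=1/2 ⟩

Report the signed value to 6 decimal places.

+0.169031  (= +√(1/35))

j₁+j₂−J=1  J+j₁−j₂=4  J−j₁+j₂=1  j₁+j₂+J+1=7
(j₁±m₁, j₂±m₂, J±M) = (3,2,1,1,3,2)
P² = 144/35
sum k=0..1:
  [0] +1/4 = 1/4
  [1] −1/6 = -1/6
S = 1/12
C² = P²·S² = 1/35 ; C = +0.169031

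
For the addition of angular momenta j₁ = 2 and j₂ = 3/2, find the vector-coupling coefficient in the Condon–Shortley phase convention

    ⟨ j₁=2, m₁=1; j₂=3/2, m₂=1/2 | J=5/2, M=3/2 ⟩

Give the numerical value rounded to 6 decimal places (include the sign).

+√(1/35) = +0.169031

triangle: 1!·3!·2!/7! = 12/5040
(j±m)!: 3!·1!·2!·1!·4!·1! = 288
prefactor² = (2J+1)·Δ·N² = 144/35
  k=0: +1/(0!·1!·1!·2!·2!·0!) = 1/4
  k=1: −1/(1!·0!·0!·1!·3!·1!) = -1/6
Σ = 1/12  ⇒  CG² = 144/35·1/12² = 1/35
CG = +√(1/35) = +0.169031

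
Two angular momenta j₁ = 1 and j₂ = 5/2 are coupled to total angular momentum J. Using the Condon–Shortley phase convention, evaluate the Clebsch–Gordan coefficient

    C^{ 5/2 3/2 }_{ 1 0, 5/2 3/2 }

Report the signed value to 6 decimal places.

√[6·1!1!4!/7! · 1!1!4!1!4!1!] = √(576/35)
  +(−1)^0/∏(0,1,1,4,0,0)! = 1/24  (running 1/24)
  +(−1)^1/∏(1,0,0,3,1,1)! = -1/6  (running -1/8)
⟨..|..⟩ = √(576/35)·(-1/8) = -0.507093

-0.507093  (= −√(9/35))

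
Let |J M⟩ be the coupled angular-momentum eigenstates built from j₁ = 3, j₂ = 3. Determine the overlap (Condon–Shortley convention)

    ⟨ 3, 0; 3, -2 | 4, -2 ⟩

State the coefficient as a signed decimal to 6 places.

√[9·2!4!4!/11! · 3!3!1!5!2!6!] = √(124416/77)
  +(−1)^0/∏(0,2,3,1,1,3)! = 1/72  (running 1/72)
  +(−1)^1/∏(1,1,2,0,2,4)! = -1/96  (running 1/288)
⟨..|..⟩ = √(124416/77)·(1/288) = +0.139573

+√(3/154) ≈ +0.139573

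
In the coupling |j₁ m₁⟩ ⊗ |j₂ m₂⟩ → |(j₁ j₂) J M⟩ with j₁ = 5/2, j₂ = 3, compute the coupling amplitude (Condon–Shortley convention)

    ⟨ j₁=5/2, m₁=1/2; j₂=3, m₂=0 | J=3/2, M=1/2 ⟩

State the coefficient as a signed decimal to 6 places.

triangle: 4!*1!*2!/8! = 48/40320
(j±m)!: 3!*2!*3!*3!*2!*1! = 864
prefactor² = (2J+1)*Δ*N² = 144/35
  k=1: −1/(1!*3!*1!*2!*0!*0!) = -1/12
  k=2: +1/(2!*2!*0!*1!*1!*1!) = 1/4
Σ = 1/6  ⇒  CG² = 144/35*1/6² = 4/35
CG = +√(4/35) = +0.338062

+√(4/35) ≈ +0.338062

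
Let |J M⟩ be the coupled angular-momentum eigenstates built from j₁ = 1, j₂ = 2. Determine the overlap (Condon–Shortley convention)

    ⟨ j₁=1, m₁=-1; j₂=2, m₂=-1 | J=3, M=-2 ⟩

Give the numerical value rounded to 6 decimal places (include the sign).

+√(2/3) = +0.816497

√[7·0!2!4!/7! · 0!2!1!3!1!5!] = √(96)
  +(−1)^0/∏(0,0,2,1,0,3)! = 1/12  (running 1/12)
⟨..|..⟩ = √(96)·(1/12) = +0.816497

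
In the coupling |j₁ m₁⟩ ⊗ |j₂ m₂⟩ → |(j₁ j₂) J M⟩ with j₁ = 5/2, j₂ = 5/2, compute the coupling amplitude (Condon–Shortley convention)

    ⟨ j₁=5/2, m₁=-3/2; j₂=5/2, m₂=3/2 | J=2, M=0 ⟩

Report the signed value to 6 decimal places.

−√(1/84) = -0.109109

j₁+j₂−J=3  J+j₁−j₂=2  J−j₁+j₂=2  j₁+j₂+J+1=8
(j₁±m₁, j₂±m₂, J±M) = (1,4,4,1,2,2)
P² = 48/7
sum k=2..3:
  [2] +1/8 = 1/8
  [3] −1/6 = -1/6
S = -1/24
C² = P²·S² = 1/84 ; C = -0.109109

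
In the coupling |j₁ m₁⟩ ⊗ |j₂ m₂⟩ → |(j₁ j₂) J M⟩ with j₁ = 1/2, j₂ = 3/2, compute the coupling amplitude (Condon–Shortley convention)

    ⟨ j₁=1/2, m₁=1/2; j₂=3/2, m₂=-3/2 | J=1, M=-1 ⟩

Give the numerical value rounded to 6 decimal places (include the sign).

j₁+j₂−J=1  J+j₁−j₂=0  J−j₁+j₂=2  j₁+j₂+J+1=4
(j₁±m₁, j₂±m₂, J±M) = (1,0,0,3,0,2)
P² = 3
sum k=0..0:
  [0] +1/2 = 1/2
S = 1/2
C² = P²·S² = 3/4 ; C = +0.866025

+√(3/4) = +0.866025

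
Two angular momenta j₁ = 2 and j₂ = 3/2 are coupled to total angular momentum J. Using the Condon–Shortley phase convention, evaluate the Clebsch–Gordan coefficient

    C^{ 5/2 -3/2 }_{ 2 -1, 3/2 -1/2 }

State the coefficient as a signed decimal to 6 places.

√[6·1!3!2!/7! · 1!3!1!2!1!4!] = √(144/35)
  +(−1)^0/∏(0,1,3,1,0,1)! = 1/6  (running 1/6)
  +(−1)^1/∏(1,0,2,0,1,2)! = -1/4  (running -1/12)
⟨..|..⟩ = √(144/35)·(-1/12) = -0.169031

−√(1/35) = -0.169031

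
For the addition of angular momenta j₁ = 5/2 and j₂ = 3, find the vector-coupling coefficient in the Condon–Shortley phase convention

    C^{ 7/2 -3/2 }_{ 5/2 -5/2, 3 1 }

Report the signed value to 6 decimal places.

+0.617213  (= +√(8/21))

triangle: 2!*3!*4!/10! = 288/3628800
(j±m)!: 0!*5!*4!*2!*2!*5! = 1382400
prefactor² = (2J+1)*Δ*N² = 6144/7
  k=2: +1/(2!*0!*3!*2!*0!*2!) = 1/48
Σ = 1/48  ⇒  CG² = 6144/7*1/48² = 8/21
CG = +√(8/21) = +0.617213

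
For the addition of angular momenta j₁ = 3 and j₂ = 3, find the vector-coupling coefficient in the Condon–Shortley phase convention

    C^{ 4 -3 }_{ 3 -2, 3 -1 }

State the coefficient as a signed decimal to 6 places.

-0.301511

√[9·2!4!4!/11! · 1!5!2!4!1!7!] = √(82944/11)
  +(−1)^1/∏(1,1,4,1,0,3)! = -1/144  (running -1/144)
  +(−1)^2/∏(2,0,3,0,1,4)! = 1/288  (running -1/288)
⟨..|..⟩ = √(82944/11)·(-1/288) = -0.301511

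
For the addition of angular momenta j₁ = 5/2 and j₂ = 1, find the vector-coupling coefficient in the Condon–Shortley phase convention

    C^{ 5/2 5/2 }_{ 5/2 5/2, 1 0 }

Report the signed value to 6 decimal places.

√[6·1!4!1!/7! · 5!0!1!1!5!0!] = √(2880/7)
  +(−1)^0/∏(0,1,0,1,4,0)! = 1/24  (running 1/24)
⟨..|..⟩ = √(2880/7)·(1/24) = +0.845154

+√(5/7) = +0.845154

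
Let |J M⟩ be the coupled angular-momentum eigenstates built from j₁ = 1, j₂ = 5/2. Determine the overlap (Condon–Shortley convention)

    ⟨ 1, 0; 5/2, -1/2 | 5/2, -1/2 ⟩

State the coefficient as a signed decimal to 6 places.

√[6·1!1!4!/7! · 1!1!2!3!2!3!] = √(144/35)
  +(−1)^0/∏(0,1,1,2,0,2)! = 1/4  (running 1/4)
  +(−1)^1/∏(1,0,0,1,1,3)! = -1/6  (running 1/12)
⟨..|..⟩ = √(144/35)·(1/12) = +0.169031

+0.169031  (= +√(1/35))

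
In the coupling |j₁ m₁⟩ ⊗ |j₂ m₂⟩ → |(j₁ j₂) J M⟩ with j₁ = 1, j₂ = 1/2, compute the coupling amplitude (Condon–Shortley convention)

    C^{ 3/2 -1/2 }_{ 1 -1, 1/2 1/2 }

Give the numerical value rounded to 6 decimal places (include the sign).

+0.577350  (= +√(1/3))

triangle: 0!*2!*1!/4! = 2/24
(j±m)!: 0!*2!*1!*0!*1!*2! = 4
prefactor² = (2J+1)*Δ*N² = 4/3
  k=0: +1/(0!*0!*2!*1!*0!*0!) = 1/2
Σ = 1/2  ⇒  CG² = 4/3*1/2² = 1/3
CG = +√(1/3) = +0.577350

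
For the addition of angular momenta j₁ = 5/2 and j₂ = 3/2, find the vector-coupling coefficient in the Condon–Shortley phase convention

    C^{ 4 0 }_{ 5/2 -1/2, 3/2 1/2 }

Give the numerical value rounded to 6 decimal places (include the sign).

+√(3/7) = +0.654654

√[9·0!5!3!/9! · 2!3!2!1!4!4!] = √(1728/7)
  +(−1)^0/∏(0,0,3,2,2,1)! = 1/24  (running 1/24)
⟨..|..⟩ = √(1728/7)·(1/24) = +0.654654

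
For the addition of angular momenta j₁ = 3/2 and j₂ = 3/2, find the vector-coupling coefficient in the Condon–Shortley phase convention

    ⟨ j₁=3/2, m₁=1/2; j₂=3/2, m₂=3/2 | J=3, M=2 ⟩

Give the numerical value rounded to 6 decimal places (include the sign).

+√(1/2) ≈ +0.707107

j₁+j₂−J=0  J+j₁−j₂=3  J−j₁+j₂=3  j₁+j₂+J+1=7
(j₁±m₁, j₂±m₂, J±M) = (2,1,3,0,5,1)
P² = 72
sum k=0..0:
  [0] +1/12 = 1/12
S = 1/12
C² = P²·S² = 1/2 ; C = +0.707107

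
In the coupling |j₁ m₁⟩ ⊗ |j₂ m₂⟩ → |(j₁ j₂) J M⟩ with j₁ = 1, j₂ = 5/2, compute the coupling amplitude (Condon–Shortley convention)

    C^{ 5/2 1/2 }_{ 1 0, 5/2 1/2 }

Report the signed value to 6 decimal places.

j₁+j₂−J=1  J+j₁−j₂=1  J−j₁+j₂=4  j₁+j₂+J+1=7
(j₁±m₁, j₂±m₂, J±M) = (1,1,3,2,3,2)
P² = 144/35
sum k=0..1:
  [0] +1/6 = 1/6
  [1] −1/4 = -1/4
S = -1/12
C² = P²·S² = 1/35 ; C = -0.169031

−√(1/35) ≈ -0.169031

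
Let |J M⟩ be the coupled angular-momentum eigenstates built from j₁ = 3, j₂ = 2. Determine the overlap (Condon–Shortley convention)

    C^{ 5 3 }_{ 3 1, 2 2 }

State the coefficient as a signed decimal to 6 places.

+√(1/3) ≈ +0.577350

triangle: 0!·6!·4!/11! = 17280/39916800
(j±m)!: 4!·2!·4!·0!·8!·2! = 92897280
prefactor² = (2J+1)·Δ·N² = 442368
  k=0: +1/(0!·0!·2!·4!·4!·0!) = 1/1152
Σ = 1/1152  ⇒  CG² = 442368·1/1152² = 1/3
CG = +√(1/3) = +0.577350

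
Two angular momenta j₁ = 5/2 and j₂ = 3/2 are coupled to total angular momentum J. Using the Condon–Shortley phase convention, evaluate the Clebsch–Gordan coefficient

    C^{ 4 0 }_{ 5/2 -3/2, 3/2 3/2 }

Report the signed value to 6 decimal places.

j₁+j₂−J=0  J+j₁−j₂=5  J−j₁+j₂=3  j₁+j₂+J+1=9
(j₁±m₁, j₂±m₂, J±M) = (1,4,3,0,4,4)
P² = 10368/7
sum k=0..0:
  [0] +1/144 = 1/144
S = 1/144
C² = P²·S² = 1/14 ; C = +0.267261

+√(1/14) ≈ +0.267261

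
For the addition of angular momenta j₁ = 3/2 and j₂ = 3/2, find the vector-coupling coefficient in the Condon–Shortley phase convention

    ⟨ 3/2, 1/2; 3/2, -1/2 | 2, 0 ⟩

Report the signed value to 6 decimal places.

+√(1/4) ≈ +0.500000

triangle: 1!×2!×2!/6! = 4/720
(j±m)!: 2!×1!×1!×2!×2!×2! = 16
prefactor² = (2J+1)×Δ×N² = 4/9
  k=0: +1/(0!×1!×1!×1!×1!×1!) = 1
  k=1: −1/(1!×0!×0!×0!×2!×2!) = -1/4
Σ = 3/4  ⇒  CG² = 4/9×3/4² = 1/4
CG = +√(1/4) = +0.500000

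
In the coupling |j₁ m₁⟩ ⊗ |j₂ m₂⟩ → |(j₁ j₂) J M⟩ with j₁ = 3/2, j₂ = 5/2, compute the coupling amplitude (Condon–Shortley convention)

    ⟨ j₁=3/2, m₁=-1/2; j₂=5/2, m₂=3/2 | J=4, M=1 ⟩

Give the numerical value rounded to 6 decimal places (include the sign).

+0.517549

√[9·0!3!5!/9! · 1!2!4!1!5!3!] = √(4320/7)
  +(−1)^0/∏(0,0,2,4,1,1)! = 1/48  (running 1/48)
⟨..|..⟩ = √(4320/7)·(1/48) = +0.517549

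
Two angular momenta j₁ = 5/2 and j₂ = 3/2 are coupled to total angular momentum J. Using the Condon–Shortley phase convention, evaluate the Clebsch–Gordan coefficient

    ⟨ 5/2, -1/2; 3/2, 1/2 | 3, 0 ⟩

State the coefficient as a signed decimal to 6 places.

−√(1/5) = -0.447214

j₁+j₂−J=1  J+j₁−j₂=4  J−j₁+j₂=2  j₁+j₂+J+1=8
(j₁±m₁, j₂±m₂, J±M) = (2,3,2,1,3,3)
P² = 36/5
sum k=0..1:
  [0] +1/12 = 1/12
  [1] −1/4 = -1/4
S = -1/6
C² = P²·S² = 1/5 ; C = -0.447214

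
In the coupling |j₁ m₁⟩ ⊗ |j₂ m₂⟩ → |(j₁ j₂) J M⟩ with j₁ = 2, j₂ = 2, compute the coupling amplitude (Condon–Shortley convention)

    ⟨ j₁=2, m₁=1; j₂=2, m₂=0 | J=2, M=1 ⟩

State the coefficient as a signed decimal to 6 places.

-0.267261  (= −√(1/14))

triangle: 2!·2!·2!/7! = 8/5040
(j±m)!: 3!·1!·2!·2!·3!·1! = 144
prefactor² = (2J+1)·Δ·N² = 8/7
  k=0: +1/(0!·2!·1!·2!·1!·0!) = 1/4
  k=1: −1/(1!·1!·0!·1!·2!·1!) = -1/2
Σ = -1/4  ⇒  CG² = 8/7·(-1/4)² = 1/14
CG = −√(1/14) = -0.267261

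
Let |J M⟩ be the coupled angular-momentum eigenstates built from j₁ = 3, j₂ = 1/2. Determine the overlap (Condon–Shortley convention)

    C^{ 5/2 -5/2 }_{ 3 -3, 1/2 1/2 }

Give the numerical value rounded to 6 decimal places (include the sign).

−√(6/7) ≈ -0.925820

triangle: 1!*5!*0!/7! = 120/5040
(j±m)!: 0!*6!*1!*0!*0!*5! = 86400
prefactor² = (2J+1)*Δ*N² = 86400/7
  k=1: −1/(1!*0!*5!*0!*0!*0!) = -1/120
Σ = -1/120  ⇒  CG² = 86400/7*(-1/120)² = 6/7
CG = −√(6/7) = -0.925820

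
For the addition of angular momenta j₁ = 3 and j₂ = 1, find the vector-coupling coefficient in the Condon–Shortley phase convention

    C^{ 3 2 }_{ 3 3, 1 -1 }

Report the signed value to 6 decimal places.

√[7·1!5!1!/8! · 6!0!0!2!5!1!] = √(3600)
  +(−1)^0/∏(0,1,0,0,5,1)! = 1/120  (running 1/120)
⟨..|..⟩ = √(3600)·(1/120) = +0.500000

+√(1/4) = +0.500000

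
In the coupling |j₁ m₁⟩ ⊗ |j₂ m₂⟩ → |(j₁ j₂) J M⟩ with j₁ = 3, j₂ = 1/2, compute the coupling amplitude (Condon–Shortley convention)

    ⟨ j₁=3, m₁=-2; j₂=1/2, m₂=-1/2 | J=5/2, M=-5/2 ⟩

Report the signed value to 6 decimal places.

+0.377964  (= +√(1/7))

triangle: 1!×5!×0!/7! = 120/5040
(j±m)!: 1!×5!×0!×1!×0!×5! = 14400
prefactor² = (2J+1)×Δ×N² = 14400/7
  k=0: +1/(0!×1!×5!×0!×0!×0!) = 1/120
Σ = 1/120  ⇒  CG² = 14400/7×1/120² = 1/7
CG = +√(1/7) = +0.377964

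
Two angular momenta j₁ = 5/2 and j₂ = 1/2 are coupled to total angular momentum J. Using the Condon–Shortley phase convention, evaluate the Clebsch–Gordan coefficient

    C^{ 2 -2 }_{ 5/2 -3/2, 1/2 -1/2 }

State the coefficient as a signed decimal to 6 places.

+0.408248  (= +√(1/6))

√[5·1!4!0!/6! · 1!4!0!1!0!4!] = √(96)
  +(−1)^0/∏(0,1,4,0,0,0)! = 1/24  (running 1/24)
⟨..|..⟩ = √(96)·(1/24) = +0.408248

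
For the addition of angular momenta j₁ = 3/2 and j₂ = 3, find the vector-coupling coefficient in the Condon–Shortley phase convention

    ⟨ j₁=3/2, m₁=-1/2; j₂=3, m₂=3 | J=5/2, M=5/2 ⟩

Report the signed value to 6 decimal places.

+0.731925  (= +√(15/28))

triangle: 2!×1!×4!/8! = 48/40320
(j±m)!: 1!×2!×6!×0!×5!×0! = 172800
prefactor² = (2J+1)×Δ×N² = 8640/7
  k=2: +1/(2!×0!×0!×4!×1!×0!) = 1/48
Σ = 1/48  ⇒  CG² = 8640/7×1/48² = 15/28
CG = +√(15/28) = +0.731925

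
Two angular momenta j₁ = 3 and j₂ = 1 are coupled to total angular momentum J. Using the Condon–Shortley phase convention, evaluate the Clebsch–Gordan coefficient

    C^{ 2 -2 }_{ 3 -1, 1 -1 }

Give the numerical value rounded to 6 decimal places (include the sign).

+0.218218

j₁+j₂−J=2  J+j₁−j₂=4  J−j₁+j₂=0  j₁+j₂+J+1=7
(j₁±m₁, j₂±m₂, J±M) = (2,4,0,2,0,4)
P² = 768/7
sum k=0..0:
  [0] +1/48 = 1/48
S = 1/48
C² = P²·S² = 1/21 ; C = +0.218218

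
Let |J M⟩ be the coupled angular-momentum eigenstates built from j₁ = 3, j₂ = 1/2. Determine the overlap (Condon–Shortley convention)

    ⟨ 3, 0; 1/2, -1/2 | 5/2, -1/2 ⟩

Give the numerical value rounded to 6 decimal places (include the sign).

+0.654654

j₁+j₂−J=1  J+j₁−j₂=5  J−j₁+j₂=0  j₁+j₂+J+1=7
(j₁±m₁, j₂±m₂, J±M) = (3,3,0,1,2,3)
P² = 432/7
sum k=0..0:
  [0] +1/12 = 1/12
S = 1/12
C² = P²·S² = 3/7 ; C = +0.654654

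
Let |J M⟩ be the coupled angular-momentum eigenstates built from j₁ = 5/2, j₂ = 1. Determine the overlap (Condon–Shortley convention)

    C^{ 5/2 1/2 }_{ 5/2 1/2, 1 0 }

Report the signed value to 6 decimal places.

j₁+j₂−J=1  J+j₁−j₂=4  J−j₁+j₂=1  j₁+j₂+J+1=7
(j₁±m₁, j₂±m₂, J±M) = (3,2,1,1,3,2)
P² = 144/35
sum k=0..1:
  [0] +1/4 = 1/4
  [1] −1/6 = -1/6
S = 1/12
C² = P²·S² = 1/35 ; C = +0.169031

+0.169031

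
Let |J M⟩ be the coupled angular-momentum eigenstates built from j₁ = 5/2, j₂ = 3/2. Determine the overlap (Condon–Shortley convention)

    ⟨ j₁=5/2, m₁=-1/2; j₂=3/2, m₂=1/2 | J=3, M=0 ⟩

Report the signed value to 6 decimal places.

−√(1/5) = -0.447214

j₁+j₂−J=1  J+j₁−j₂=4  J−j₁+j₂=2  j₁+j₂+J+1=8
(j₁±m₁, j₂±m₂, J±M) = (2,3,2,1,3,3)
P² = 36/5
sum k=0..1:
  [0] +1/12 = 1/12
  [1] −1/4 = -1/4
S = -1/6
C² = P²·S² = 1/5 ; C = -0.447214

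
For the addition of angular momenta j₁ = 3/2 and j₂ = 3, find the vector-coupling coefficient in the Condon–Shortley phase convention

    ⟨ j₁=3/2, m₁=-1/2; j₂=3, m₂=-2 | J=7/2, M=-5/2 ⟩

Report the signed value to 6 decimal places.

√[8·1!2!5!/9! · 1!2!1!5!1!6!] = √(6400/7)
  +(−1)^0/∏(0,1,2,1,0,4)! = 1/48  (running 1/48)
  +(−1)^1/∏(1,0,1,0,1,5)! = -1/120  (running 1/80)
⟨..|..⟩ = √(6400/7)·(1/80) = +0.377964

+√(1/7) = +0.377964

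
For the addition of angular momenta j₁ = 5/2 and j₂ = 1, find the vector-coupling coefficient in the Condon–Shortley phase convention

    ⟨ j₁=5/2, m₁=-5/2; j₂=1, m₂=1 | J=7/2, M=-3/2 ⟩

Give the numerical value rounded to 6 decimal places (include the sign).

triangle: 0!*5!*2!/8! = 240/40320
(j±m)!: 0!*5!*2!*0!*2!*5! = 57600
prefactor² = (2J+1)*Δ*N² = 19200/7
  k=0: +1/(0!*0!*5!*2!*0!*0!) = 1/240
Σ = 1/240  ⇒  CG² = 19200/7*1/240² = 1/21
CG = +√(1/21) = +0.218218

+0.218218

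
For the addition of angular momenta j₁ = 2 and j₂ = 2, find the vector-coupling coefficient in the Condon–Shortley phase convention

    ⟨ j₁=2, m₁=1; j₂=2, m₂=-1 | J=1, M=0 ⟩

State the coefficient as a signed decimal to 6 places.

√[3·3!1!1!/6! · 3!1!1!3!1!1!] = √(9/10)
  +(−1)^0/∏(0,3,1,1,0,0)! = 1/6  (running 1/6)
  +(−1)^1/∏(1,2,0,0,1,1)! = -1/2  (running -1/3)
⟨..|..⟩ = √(9/10)·(-1/3) = -0.316228

-0.316228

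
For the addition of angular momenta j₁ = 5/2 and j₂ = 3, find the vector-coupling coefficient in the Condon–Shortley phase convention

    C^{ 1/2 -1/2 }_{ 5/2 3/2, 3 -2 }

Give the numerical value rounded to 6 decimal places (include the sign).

-0.487950  (= −√(5/21))

√[2·5!0!1!/7! · 4!1!1!5!0!1!] = √(960/7)
  +(−1)^1/∏(1,4,0,0,0,1)! = -1/24  (running -1/24)
⟨..|..⟩ = √(960/7)·(-1/24) = -0.487950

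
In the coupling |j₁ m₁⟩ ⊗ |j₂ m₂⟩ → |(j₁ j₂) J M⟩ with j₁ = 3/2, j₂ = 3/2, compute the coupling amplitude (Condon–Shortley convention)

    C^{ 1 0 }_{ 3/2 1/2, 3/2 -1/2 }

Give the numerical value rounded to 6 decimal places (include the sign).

j₁+j₂−J=2  J+j₁−j₂=1  J−j₁+j₂=1  j₁+j₂+J+1=5
(j₁±m₁, j₂±m₂, J±M) = (2,1,1,2,1,1)
P² = 1/5
sum k=0..1:
  [0] +1/2 = 1/2
  [1] −1/1 = -1
S = -1/2
C² = P²·S² = 1/20 ; C = -0.223607

−√(1/20) ≈ -0.223607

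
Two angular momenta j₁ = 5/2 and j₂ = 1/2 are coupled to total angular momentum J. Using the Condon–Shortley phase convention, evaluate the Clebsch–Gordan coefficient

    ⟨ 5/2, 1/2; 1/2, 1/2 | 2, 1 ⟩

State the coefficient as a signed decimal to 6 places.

triangle: 1!×4!×0!/6! = 24/720
(j±m)!: 3!×2!×1!×0!×3!×1! = 72
prefactor² = (2J+1)×Δ×N² = 12
  k=1: −1/(1!×0!×1!×0!×3!×0!) = -1/6
Σ = -1/6  ⇒  CG² = 12×(-1/6)² = 1/3
CG = −√(1/3) = -0.577350

−√(1/3) ≈ -0.577350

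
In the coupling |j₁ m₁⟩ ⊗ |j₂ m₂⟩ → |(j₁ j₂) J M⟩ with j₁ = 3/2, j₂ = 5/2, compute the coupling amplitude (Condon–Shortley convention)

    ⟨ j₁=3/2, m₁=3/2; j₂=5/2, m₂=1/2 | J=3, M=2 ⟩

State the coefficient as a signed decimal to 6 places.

√[7·1!2!4!/8! · 3!0!3!2!5!1!] = √(72)
  +(−1)^0/∏(0,1,0,3,2,1)! = 1/12  (running 1/12)
⟨..|..⟩ = √(72)·(1/12) = +0.707107

+0.707107  (= +√(1/2))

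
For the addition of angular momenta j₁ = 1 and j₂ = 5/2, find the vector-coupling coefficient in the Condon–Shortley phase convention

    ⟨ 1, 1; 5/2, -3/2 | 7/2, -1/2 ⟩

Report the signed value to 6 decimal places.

+√(1/7) ≈ +0.377964

j₁+j₂−J=0  J+j₁−j₂=2  J−j₁+j₂=5  j₁+j₂+J+1=8
(j₁±m₁, j₂±m₂, J±M) = (2,0,1,4,3,4)
P² = 2304/7
sum k=0..0:
  [0] +1/48 = 1/48
S = 1/48
C² = P²·S² = 1/7 ; C = +0.377964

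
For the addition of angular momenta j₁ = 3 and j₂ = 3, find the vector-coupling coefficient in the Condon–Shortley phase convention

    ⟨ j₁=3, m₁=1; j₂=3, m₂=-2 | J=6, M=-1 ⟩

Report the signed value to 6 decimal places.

triangle: 0!×6!×6!/13! = 518400/6227020800
(j±m)!: 4!×2!×1!×5!×5!×7! = 3483648000
prefactor² = (2J+1)×Δ×N² = 41472000/11
  k=0: +1/(0!×0!×2!×1!×4!×5!) = 1/5760
Σ = 1/5760  ⇒  CG² = 41472000/11×1/5760² = 5/44
CG = +√(5/44) = +0.337100

+0.337100  (= +√(5/44))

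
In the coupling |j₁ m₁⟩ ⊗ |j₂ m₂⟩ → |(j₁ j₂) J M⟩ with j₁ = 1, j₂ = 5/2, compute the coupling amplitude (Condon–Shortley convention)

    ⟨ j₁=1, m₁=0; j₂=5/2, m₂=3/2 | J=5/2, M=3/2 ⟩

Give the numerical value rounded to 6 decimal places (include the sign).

√[6·1!1!4!/7! · 1!1!4!1!4!1!] = √(576/35)
  +(−1)^0/∏(0,1,1,4,0,0)! = 1/24  (running 1/24)
  +(−1)^1/∏(1,0,0,3,1,1)! = -1/6  (running -1/8)
⟨..|..⟩ = √(576/35)·(-1/8) = -0.507093

-0.507093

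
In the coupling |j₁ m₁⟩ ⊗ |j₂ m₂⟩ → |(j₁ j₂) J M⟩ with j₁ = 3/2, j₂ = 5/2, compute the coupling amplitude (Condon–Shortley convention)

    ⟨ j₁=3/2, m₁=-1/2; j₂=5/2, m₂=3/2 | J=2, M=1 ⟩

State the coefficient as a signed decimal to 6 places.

+√(1/42) ≈ +0.154303

triangle: 2!×1!×3!/7! = 12/5040
(j±m)!: 1!×2!×4!×1!×3!×1! = 288
prefactor² = (2J+1)×Δ×N² = 24/7
  k=1: −1/(1!×1!×1!×3!×0!×0!) = -1/6
  k=2: +1/(2!×0!×0!×2!×1!×1!) = 1/4
Σ = 1/12  ⇒  CG² = 24/7×1/12² = 1/42
CG = +√(1/42) = +0.154303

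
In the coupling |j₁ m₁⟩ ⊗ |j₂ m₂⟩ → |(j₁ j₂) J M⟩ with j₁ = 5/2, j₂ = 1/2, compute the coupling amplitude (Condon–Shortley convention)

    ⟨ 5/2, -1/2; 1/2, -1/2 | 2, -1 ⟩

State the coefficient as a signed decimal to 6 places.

triangle: 1!×4!×0!/6! = 24/720
(j±m)!: 2!×3!×0!×1!×1!×3! = 72
prefactor² = (2J+1)×Δ×N² = 12
  k=0: +1/(0!×1!×3!×0!×1!×0!) = 1/6
Σ = 1/6  ⇒  CG² = 12×1/6² = 1/3
CG = +√(1/3) = +0.577350

+√(1/3) ≈ +0.577350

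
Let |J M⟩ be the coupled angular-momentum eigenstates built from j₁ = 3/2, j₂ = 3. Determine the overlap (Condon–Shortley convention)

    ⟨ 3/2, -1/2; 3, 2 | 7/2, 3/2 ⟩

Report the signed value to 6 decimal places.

triangle: 1!×2!×5!/9! = 240/362880
(j±m)!: 1!×2!×5!×1!×5!×2! = 57600
prefactor² = (2J+1)×Δ×N² = 6400/21
  k=0: +1/(0!×1!×2!×5!×0!×0!) = 1/240
  k=1: −1/(1!×0!×1!×4!×1!×1!) = -1/24
Σ = -3/80  ⇒  CG² = 6400/21×(-3/80)² = 3/7
CG = −√(3/7) = -0.654654

−√(3/7) = -0.654654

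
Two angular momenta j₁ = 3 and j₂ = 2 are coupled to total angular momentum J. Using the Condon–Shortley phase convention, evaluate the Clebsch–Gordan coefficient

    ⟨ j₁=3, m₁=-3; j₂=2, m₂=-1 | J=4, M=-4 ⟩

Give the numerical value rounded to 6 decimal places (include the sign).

-0.774597

j₁+j₂−J=1  J+j₁−j₂=5  J−j₁+j₂=3  j₁+j₂+J+1=10
(j₁±m₁, j₂±m₂, J±M) = (0,6,1,3,0,8)
P² = 311040
sum k=1..1:
  [1] −1/720 = -1/720
S = -1/720
C² = P²·S² = 3/5 ; C = -0.774597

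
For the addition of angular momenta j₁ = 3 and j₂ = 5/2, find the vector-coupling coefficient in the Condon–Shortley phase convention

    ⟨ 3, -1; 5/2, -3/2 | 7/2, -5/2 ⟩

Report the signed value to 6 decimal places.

-0.398410

√[8·2!4!3!/10! · 2!4!1!4!1!6!] = √(18432/35)
  +(−1)^0/∏(0,2,4,1,0,2)! = 1/96  (running 1/96)
  +(−1)^1/∏(1,1,3,0,1,3)! = -1/36  (running -5/288)
⟨..|..⟩ = √(18432/35)·(-5/288) = -0.398410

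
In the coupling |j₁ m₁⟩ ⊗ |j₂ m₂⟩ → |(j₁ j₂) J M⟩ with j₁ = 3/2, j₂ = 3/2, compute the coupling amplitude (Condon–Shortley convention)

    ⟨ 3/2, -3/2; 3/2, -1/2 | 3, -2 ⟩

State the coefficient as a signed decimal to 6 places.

+√(1/2) = +0.707107

j₁+j₂−J=0  J+j₁−j₂=3  J−j₁+j₂=3  j₁+j₂+J+1=7
(j₁±m₁, j₂±m₂, J±M) = (0,3,1,2,1,5)
P² = 72
sum k=0..0:
  [0] +1/12 = 1/12
S = 1/12
C² = P²·S² = 1/2 ; C = +0.707107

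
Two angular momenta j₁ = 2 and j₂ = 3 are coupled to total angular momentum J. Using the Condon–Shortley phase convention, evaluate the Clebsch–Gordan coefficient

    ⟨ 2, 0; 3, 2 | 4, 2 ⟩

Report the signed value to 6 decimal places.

-0.585540  (= −√(12/35))

j₁+j₂−J=1  J+j₁−j₂=3  J−j₁+j₂=5  j₁+j₂+J+1=10
(j₁±m₁, j₂±m₂, J±M) = (2,2,5,1,6,2)
P² = 8640/7
sum k=0..1:
  [0] +1/240 = 1/240
  [1] −1/48 = -1/48
S = -1/60
C² = P²·S² = 12/35 ; C = -0.585540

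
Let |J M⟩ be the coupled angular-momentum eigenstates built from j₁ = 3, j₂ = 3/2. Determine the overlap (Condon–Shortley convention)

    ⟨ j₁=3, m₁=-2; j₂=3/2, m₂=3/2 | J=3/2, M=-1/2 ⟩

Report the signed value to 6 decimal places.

−√(2/7) ≈ -0.534522

triangle: 3!×3!×0!/7! = 36/5040
(j±m)!: 1!×5!×3!×0!×1!×2! = 1440
prefactor² = (2J+1)×Δ×N² = 288/7
  k=3: −1/(3!×0!×2!×0!×1!×0!) = -1/12
Σ = -1/12  ⇒  CG² = 288/7×(-1/12)² = 2/7
CG = −√(2/7) = -0.534522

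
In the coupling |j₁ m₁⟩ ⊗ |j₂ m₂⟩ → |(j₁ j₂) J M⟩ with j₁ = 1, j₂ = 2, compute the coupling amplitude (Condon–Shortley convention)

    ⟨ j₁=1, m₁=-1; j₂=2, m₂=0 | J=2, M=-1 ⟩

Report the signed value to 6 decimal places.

triangle: 1!×1!×3!/6! = 6/720
(j±m)!: 0!×2!×2!×2!×1!×3! = 48
prefactor² = (2J+1)×Δ×N² = 2
  k=1: −1/(1!×0!×1!×1!×0!×2!) = -1/2
Σ = -1/2  ⇒  CG² = 2×(-1/2)² = 1/2
CG = −√(1/2) = -0.707107

-0.707107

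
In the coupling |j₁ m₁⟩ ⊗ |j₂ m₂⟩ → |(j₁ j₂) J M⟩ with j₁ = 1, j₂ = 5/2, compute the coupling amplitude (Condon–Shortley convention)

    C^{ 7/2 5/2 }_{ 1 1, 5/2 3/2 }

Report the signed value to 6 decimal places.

√[8·0!2!5!/8! · 2!0!4!1!6!1!] = √(11520/7)
  +(−1)^0/∏(0,0,0,4,2,1)! = 1/48  (running 1/48)
⟨..|..⟩ = √(11520/7)·(1/48) = +0.845154

+√(5/7) ≈ +0.845154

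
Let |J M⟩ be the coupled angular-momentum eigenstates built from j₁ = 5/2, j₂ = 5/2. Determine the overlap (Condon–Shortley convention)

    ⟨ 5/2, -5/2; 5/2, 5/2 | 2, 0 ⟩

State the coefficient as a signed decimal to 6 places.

−√(25/84) ≈ -0.545545

j₁+j₂−J=3  J+j₁−j₂=2  J−j₁+j₂=2  j₁+j₂+J+1=8
(j₁±m₁, j₂±m₂, J±M) = (0,5,5,0,2,2)
P² = 1200/7
sum k=3..3:
  [3] −1/24 = -1/24
S = -1/24
C² = P²·S² = 25/84 ; C = -0.545545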